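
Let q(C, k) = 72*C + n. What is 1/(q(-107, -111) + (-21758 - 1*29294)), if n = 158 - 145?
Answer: -1/58743 ≈ -1.7023e-5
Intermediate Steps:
n = 13
q(C, k) = 13 + 72*C (q(C, k) = 72*C + 13 = 13 + 72*C)
1/(q(-107, -111) + (-21758 - 1*29294)) = 1/((13 + 72*(-107)) + (-21758 - 1*29294)) = 1/((13 - 7704) + (-21758 - 29294)) = 1/(-7691 - 51052) = 1/(-58743) = -1/58743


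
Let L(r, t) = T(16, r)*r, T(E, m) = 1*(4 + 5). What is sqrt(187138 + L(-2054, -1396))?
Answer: 2*sqrt(42163) ≈ 410.67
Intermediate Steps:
T(E, m) = 9 (T(E, m) = 1*9 = 9)
L(r, t) = 9*r
sqrt(187138 + L(-2054, -1396)) = sqrt(187138 + 9*(-2054)) = sqrt(187138 - 18486) = sqrt(168652) = 2*sqrt(42163)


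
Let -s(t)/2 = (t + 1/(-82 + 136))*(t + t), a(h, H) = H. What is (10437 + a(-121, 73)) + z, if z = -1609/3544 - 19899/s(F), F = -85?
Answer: 14529247116771/1382390360 ≈ 10510.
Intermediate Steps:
s(t) = -4*t*(1/54 + t) (s(t) = -2*(t + 1/(-82 + 136))*(t + t) = -2*(t + 1/54)*2*t = -2*(1/54 + t)*2*t = -4*t*(1/54 + t))
z = 324433171/1382390360 (z = -1609/3544 - 19899*27/(170*(1 + 54*(-85))) = -1609*1/3544 - 19899*27/(170*(1 - 4590)) = -1609/3544 - 19899/((-2/27*(-85)*(-4589))) = -1609/3544 - 19899/(-780130/27) = -1609/3544 - 19899*(-27/780130) = -1609/3544 + 537273/780130 = 324433171/1382390360 ≈ 0.23469)
(10437 + a(-121, 73)) + z = (10437 + 73) + 324433171/1382390360 = 10510 + 324433171/1382390360 = 14529247116771/1382390360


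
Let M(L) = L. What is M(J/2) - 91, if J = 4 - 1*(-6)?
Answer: -86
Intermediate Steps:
J = 10 (J = 4 + 6 = 10)
M(J/2) - 91 = 10/2 - 91 = 10*(1/2) - 91 = 5 - 91 = -86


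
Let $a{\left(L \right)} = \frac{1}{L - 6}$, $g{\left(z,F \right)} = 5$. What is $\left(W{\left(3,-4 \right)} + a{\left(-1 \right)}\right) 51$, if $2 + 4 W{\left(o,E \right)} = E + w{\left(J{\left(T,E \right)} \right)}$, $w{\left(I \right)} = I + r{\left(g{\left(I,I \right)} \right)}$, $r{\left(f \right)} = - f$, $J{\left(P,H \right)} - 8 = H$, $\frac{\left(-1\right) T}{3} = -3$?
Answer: $- \frac{2703}{28} \approx -96.536$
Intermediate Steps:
$T = 9$ ($T = \left(-3\right) \left(-3\right) = 9$)
$J{\left(P,H \right)} = 8 + H$
$w{\left(I \right)} = -5 + I$ ($w{\left(I \right)} = I - 5 = -5 + I$)
$W{\left(o,E \right)} = \frac{1}{4} + \frac{E}{2}$ ($W{\left(o,E \right)} = - \frac{1}{2} + \frac{E + \left(-5 + \left(8 + E\right)\right)}{4} = - \frac{1}{2} + \frac{E + \left(3 + E\right)}{4} = - \frac{1}{2} + \frac{3 + 2 E}{4} = - \frac{1}{2} + \left(\frac{3}{4} + \frac{E}{2}\right) = \frac{1}{4} + \frac{E}{2}$)
$a{\left(L \right)} = \frac{1}{-6 + L}$
$\left(W{\left(3,-4 \right)} + a{\left(-1 \right)}\right) 51 = \left(\left(\frac{1}{4} + \frac{1}{2} \left(-4\right)\right) + \frac{1}{-6 - 1}\right) 51 = \left(\left(\frac{1}{4} - 2\right) + \frac{1}{-7}\right) 51 = \left(- \frac{7}{4} - \frac{1}{7}\right) 51 = \left(- \frac{53}{28}\right) 51 = - \frac{2703}{28}$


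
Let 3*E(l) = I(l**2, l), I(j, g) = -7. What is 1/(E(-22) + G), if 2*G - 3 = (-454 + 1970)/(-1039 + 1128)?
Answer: 534/4103 ≈ 0.13015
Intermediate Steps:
E(l) = -7/3 (E(l) = (1/3)*(-7) = -7/3)
G = 1783/178 (G = 3/2 + ((-454 + 1970)/(-1039 + 1128))/2 = 3/2 + (1516/89)/2 = 3/2 + (1516*(1/89))/2 = 3/2 + (1/2)*(1516/89) = 3/2 + 758/89 = 1783/178 ≈ 10.017)
1/(E(-22) + G) = 1/(-7/3 + 1783/178) = 1/(4103/534) = 534/4103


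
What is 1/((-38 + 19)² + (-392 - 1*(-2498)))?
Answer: 1/2467 ≈ 0.00040535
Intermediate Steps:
1/((-38 + 19)² + (-392 - 1*(-2498))) = 1/((-19)² + (-392 + 2498)) = 1/(361 + 2106) = 1/2467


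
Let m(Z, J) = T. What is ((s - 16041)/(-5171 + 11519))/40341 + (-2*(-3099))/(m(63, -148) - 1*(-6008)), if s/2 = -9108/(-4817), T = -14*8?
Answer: 4684527236791/4456537285893 ≈ 1.0512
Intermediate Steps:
T = -112
m(Z, J) = -112
s = 18216/4817 (s = 2*(-9108/(-4817)) = 2*(-9108*(-1/4817)) = 2*(9108/4817) = 18216/4817 ≈ 3.7816)
((s - 16041)/(-5171 + 11519))/40341 + (-2*(-3099))/(m(63, -148) - 1*(-6008)) = ((18216/4817 - 16041)/(-5171 + 11519))/40341 + (-2*(-3099))/(-112 - 1*(-6008)) = -77251281/4817/6348*(1/40341) + 6198/(-112 + 6008) = -77251281/4817*1/6348*(1/40341) + 6198/5896 = -25750427/10192772*1/40341 + 6198*(1/5896) = -1514731/24187447956 + 3099/2948 = 4684527236791/4456537285893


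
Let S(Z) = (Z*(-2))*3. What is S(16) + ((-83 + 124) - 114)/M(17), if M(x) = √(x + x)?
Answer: -96 - 73*√34/34 ≈ -108.52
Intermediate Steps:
S(Z) = -6*Z (S(Z) = -2*Z*3 = -6*Z)
M(x) = √2*√x (M(x) = √(2*x) = √2*√x)
S(16) + ((-83 + 124) - 114)/M(17) = -6*16 + ((-83 + 124) - 114)/((√2*√17)) = -96 + (41 - 114)/(√34) = -96 - 73*√34/34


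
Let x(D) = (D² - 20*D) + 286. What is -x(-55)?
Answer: -4411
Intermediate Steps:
x(D) = 286 + D² - 20*D
-x(-55) = -(286 + (-55)² - 20*(-55)) = -(286 + 3025 + 1100) = -1*4411 = -4411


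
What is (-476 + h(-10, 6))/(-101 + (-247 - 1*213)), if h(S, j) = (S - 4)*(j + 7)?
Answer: 658/561 ≈ 1.1729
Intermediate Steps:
h(S, j) = (-4 + S)*(7 + j)
(-476 + h(-10, 6))/(-101 + (-247 - 1*213)) = (-476 + (-28 - 4*6 + 7*(-10) - 10*6))/(-101 + (-247 - 1*213)) = (-476 + (-28 - 24 - 70 - 60))/(-101 + (-247 - 213)) = (-476 - 182)/(-101 - 460) = -658/(-561) = -658*(-1/561) = 658/561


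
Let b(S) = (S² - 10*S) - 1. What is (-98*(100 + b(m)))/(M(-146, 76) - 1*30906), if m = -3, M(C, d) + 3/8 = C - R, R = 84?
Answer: 108192/249091 ≈ 0.43435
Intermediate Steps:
M(C, d) = -675/8 + C (M(C, d) = -3/8 + (C - 1*84) = -3/8 + (C - 84) = -3/8 + (-84 + C) = -675/8 + C)
b(S) = -1 + S² - 10*S
(-98*(100 + b(m)))/(M(-146, 76) - 1*30906) = (-98*(100 + (-1 + (-3)² - 10*(-3))))/((-675/8 - 146) - 1*30906) = (-98*(100 + (-1 + 9 + 30)))/(-1843/8 - 30906) = (-98*(100 + 38))/(-249091/8) = -98*138*(-8/249091) = -13524*(-8/249091) = 108192/249091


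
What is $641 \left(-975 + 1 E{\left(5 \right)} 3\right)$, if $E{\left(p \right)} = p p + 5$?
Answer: $-567285$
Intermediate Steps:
$E{\left(p \right)} = 5 + p^{2}$ ($E{\left(p \right)} = p^{2} + 5 = 5 + p^{2}$)
$641 \left(-975 + 1 E{\left(5 \right)} 3\right) = 641 \left(-975 + 1 \left(5 + 5^{2}\right) 3\right) = 641 \left(-975 + 1 \left(5 + 25\right) 3\right) = 641 \left(-975 + 1 \cdot 30 \cdot 3\right) = 641 \left(-975 + 30 \cdot 3\right) = 641 \left(-975 + 90\right) = 641 \left(-885\right) = -567285$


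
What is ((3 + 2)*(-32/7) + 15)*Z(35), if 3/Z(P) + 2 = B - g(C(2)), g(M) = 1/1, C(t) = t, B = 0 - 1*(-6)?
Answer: -55/7 ≈ -7.8571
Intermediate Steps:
B = 6 (B = 0 + 6 = 6)
g(M) = 1
Z(P) = 1 (Z(P) = 3/(-2 + (6 - 1*1)) = 3/(-2 + (6 - 1)) = 3/(-2 + 5) = 3/3 = 3*(⅓) = 1)
((3 + 2)*(-32/7) + 15)*Z(35) = ((3 + 2)*(-32/7) + 15)*1 = (5*(-32*⅐) + 15)*1 = (5*(-32/7) + 15)*1 = (-160/7 + 15)*1 = -55/7*1 = -55/7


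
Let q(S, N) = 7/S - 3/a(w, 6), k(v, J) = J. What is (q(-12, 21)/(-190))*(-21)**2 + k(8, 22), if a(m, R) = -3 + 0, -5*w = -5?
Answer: 3197/152 ≈ 21.033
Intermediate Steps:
w = 1 (w = -1/5*(-5) = 1)
a(m, R) = -3
q(S, N) = 1 + 7/S (q(S, N) = 7/S - 3/(-3) = 7/S - 3*(-1/3) = 7/S + 1 = 1 + 7/S)
(q(-12, 21)/(-190))*(-21)**2 + k(8, 22) = (((7 - 12)/(-12))/(-190))*(-21)**2 + 22 = (-1/12*(-5)*(-1/190))*441 + 22 = ((5/12)*(-1/190))*441 + 22 = -1/456*441 + 22 = -147/152 + 22 = 3197/152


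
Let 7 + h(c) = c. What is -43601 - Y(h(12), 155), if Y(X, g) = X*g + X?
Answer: -44381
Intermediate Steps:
h(c) = -7 + c
Y(X, g) = X + X*g
-43601 - Y(h(12), 155) = -43601 - (-7 + 12)*(1 + 155) = -43601 - 5*156 = -43601 - 1*780 = -43601 - 780 = -44381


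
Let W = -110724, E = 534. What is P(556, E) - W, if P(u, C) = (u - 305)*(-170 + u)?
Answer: 207610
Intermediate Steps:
P(u, C) = (-305 + u)*(-170 + u)
P(556, E) - W = (51850 + 556² - 475*556) - 1*(-110724) = (51850 + 309136 - 264100) + 110724 = 96886 + 110724 = 207610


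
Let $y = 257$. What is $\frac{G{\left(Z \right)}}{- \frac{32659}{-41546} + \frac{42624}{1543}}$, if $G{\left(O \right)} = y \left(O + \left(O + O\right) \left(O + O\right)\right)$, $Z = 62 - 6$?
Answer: $\frac{207586358859600}{1821249541} \approx 1.1398 \cdot 10^{5}$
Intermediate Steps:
$Z = 56$ ($Z = 62 - 6 = 56$)
$G{\left(O \right)} = 257 O + 1028 O^{2}$ ($G{\left(O \right)} = 257 \left(O + \left(O + O\right) \left(O + O\right)\right) = 257 \left(O + 2 O 2 O\right) = 257 \left(O + 4 O^{2}\right) = 257 O + 1028 O^{2}$)
$\frac{G{\left(Z \right)}}{- \frac{32659}{-41546} + \frac{42624}{1543}} = \frac{257 \cdot 56 \left(1 + 4 \cdot 56\right)}{- \frac{32659}{-41546} + \frac{42624}{1543}} = \frac{257 \cdot 56 \left(1 + 224\right)}{\left(-32659\right) \left(- \frac{1}{41546}\right) + 42624 \cdot \frac{1}{1543}} = \frac{257 \cdot 56 \cdot 225}{\frac{32659}{41546} + \frac{42624}{1543}} = \frac{3238200}{\frac{1821249541}{64105478}} = 3238200 \cdot \frac{64105478}{1821249541} = \frac{207586358859600}{1821249541}$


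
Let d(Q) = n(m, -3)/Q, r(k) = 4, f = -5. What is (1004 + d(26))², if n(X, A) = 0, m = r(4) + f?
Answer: 1008016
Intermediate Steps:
m = -1 (m = 4 - 5 = -1)
d(Q) = 0 (d(Q) = 0/Q = 0)
(1004 + d(26))² = (1004 + 0)² = 1004² = 1008016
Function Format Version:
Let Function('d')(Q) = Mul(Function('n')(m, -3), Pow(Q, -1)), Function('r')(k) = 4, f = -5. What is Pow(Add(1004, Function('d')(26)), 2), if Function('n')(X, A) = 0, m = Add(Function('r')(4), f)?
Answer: 1008016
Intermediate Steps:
m = -1 (m = Add(4, -5) = -1)
Function('d')(Q) = 0 (Function('d')(Q) = Mul(0, Pow(Q, -1)) = 0)
Pow(Add(1004, Function('d')(26)), 2) = Pow(Add(1004, 0), 2) = Pow(1004, 2) = 1008016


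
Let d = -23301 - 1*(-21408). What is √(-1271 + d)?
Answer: 2*I*√791 ≈ 56.249*I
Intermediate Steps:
d = -1893 (d = -23301 + 21408 = -1893)
√(-1271 + d) = √(-1271 - 1893) = √(-3164) = 2*I*√791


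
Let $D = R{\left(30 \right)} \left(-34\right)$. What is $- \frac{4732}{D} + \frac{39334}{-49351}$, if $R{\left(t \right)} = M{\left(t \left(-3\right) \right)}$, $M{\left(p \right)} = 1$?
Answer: $\frac{6829164}{49351} \approx 138.38$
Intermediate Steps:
$R{\left(t \right)} = 1$
$D = -34$ ($D = 1 \left(-34\right) = -34$)
$- \frac{4732}{D} + \frac{39334}{-49351} = - \frac{4732}{-34} + \frac{39334}{-49351} = \left(-4732\right) \left(- \frac{1}{34}\right) + 39334 \left(- \frac{1}{49351}\right) = \frac{2366}{17} - \frac{39334}{49351} = \frac{6829164}{49351}$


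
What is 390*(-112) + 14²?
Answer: -43484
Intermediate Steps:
390*(-112) + 14² = -43680 + 196 = -43484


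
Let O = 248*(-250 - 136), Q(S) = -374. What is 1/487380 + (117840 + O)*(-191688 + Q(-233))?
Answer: -2069841910206719/487380 ≈ -4.2469e+9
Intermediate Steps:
O = -95728 (O = 248*(-386) = -95728)
1/487380 + (117840 + O)*(-191688 + Q(-233)) = 1/487380 + (117840 - 95728)*(-191688 - 374) = 1/487380 + 22112*(-192062) = 1/487380 - 4246874944 = -2069841910206719/487380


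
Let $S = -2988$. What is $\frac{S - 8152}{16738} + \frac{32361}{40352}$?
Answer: $\frac{46068569}{337705888} \approx 0.13642$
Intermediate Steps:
$\frac{S - 8152}{16738} + \frac{32361}{40352} = \frac{-2988 - 8152}{16738} + \frac{32361}{40352} = \left(-11140\right) \frac{1}{16738} + 32361 \cdot \frac{1}{40352} = - \frac{5570}{8369} + \frac{32361}{40352} = \frac{46068569}{337705888}$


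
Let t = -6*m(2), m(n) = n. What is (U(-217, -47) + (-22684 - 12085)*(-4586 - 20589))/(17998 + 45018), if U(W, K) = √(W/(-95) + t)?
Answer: 875309575/63016 + I*√87685/5986520 ≈ 13890.0 + 4.9464e-5*I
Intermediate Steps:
t = -12 (t = -6*2 = -12)
U(W, K) = √(-12 - W/95) (U(W, K) = √(W/(-95) - 12) = √(W*(-1/95) - 12) = √(-W/95 - 12) = √(-12 - W/95))
(U(-217, -47) + (-22684 - 12085)*(-4586 - 20589))/(17998 + 45018) = (√(-108300 - 95*(-217))/95 + (-22684 - 12085)*(-4586 - 20589))/(17998 + 45018) = (√(-108300 + 20615)/95 - 34769*(-25175))/63016 = (√(-87685)/95 + 875309575)*(1/63016) = ((I*√87685)/95 + 875309575)*(1/63016) = (I*√87685/95 + 875309575)*(1/63016) = (875309575 + I*√87685/95)*(1/63016) = 875309575/63016 + I*√87685/5986520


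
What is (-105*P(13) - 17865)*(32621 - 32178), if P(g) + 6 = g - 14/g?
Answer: -106466190/13 ≈ -8.1897e+6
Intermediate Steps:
P(g) = -6 + g - 14/g (P(g) = -6 + (g - 14/g) = -6 + g - 14/g)
(-105*P(13) - 17865)*(32621 - 32178) = (-105*(-6 + 13 - 14/13) - 17865)*(32621 - 32178) = (-105*(-6 + 13 - 14*1/13) - 17865)*443 = (-105*(-6 + 13 - 14/13) - 17865)*443 = (-105*77/13 - 17865)*443 = (-8085/13 - 17865)*443 = -240330/13*443 = -106466190/13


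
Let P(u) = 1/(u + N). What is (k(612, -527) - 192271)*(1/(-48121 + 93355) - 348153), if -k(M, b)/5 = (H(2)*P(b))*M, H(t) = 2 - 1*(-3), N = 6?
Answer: 1577321803272102691/23566914 ≈ 6.6929e+10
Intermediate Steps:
H(t) = 5 (H(t) = 2 + 3 = 5)
P(u) = 1/(6 + u) (P(u) = 1/(u + 6) = 1/(6 + u))
k(M, b) = -25*M/(6 + b) (k(M, b) = -5*5/(6 + b)*M = -25*M/(6 + b))
(k(612, -527) - 192271)*(1/(-48121 + 93355) - 348153) = (-25*612/(6 - 527) - 192271)*(1/(-48121 + 93355) - 348153) = (-25*612/(-521) - 192271)*(1/45234 - 348153) = (-25*612*(-1/521) - 192271)*(1/45234 - 348153) = (15300/521 - 192271)*(-15748352801/45234) = -100157891/521*(-15748352801/45234) = 1577321803272102691/23566914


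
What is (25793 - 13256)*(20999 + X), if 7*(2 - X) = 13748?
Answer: 238666869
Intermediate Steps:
X = -1962 (X = 2 - ⅐*13748 = 2 - 1964 = -1962)
(25793 - 13256)*(20999 + X) = (25793 - 13256)*(20999 - 1962) = 12537*19037 = 238666869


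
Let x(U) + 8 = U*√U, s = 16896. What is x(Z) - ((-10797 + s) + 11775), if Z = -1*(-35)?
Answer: -17882 + 35*√35 ≈ -17675.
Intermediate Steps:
Z = 35
x(U) = -8 + U^(3/2) (x(U) = -8 + U*√U = -8 + U^(3/2))
x(Z) - ((-10797 + s) + 11775) = (-8 + 35^(3/2)) - ((-10797 + 16896) + 11775) = (-8 + 35*√35) - (6099 + 11775) = (-8 + 35*√35) - 1*17874 = (-8 + 35*√35) - 17874 = -17882 + 35*√35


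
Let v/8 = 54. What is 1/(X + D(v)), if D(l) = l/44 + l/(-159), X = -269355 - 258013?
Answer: -583/307451404 ≈ -1.8962e-6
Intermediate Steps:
X = -527368
v = 432 (v = 8*54 = 432)
D(l) = 115*l/6996 (D(l) = l*(1/44) + l*(-1/159) = l/44 - l/159 = 115*l/6996)
1/(X + D(v)) = 1/(-527368 + (115/6996)*432) = 1/(-527368 + 4140/583) = 1/(-307451404/583) = -583/307451404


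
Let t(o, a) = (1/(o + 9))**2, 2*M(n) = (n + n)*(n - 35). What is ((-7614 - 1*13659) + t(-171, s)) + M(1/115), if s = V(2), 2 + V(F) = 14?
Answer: -7383472486331/347076900 ≈ -21273.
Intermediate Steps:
V(F) = 12 (V(F) = -2 + 14 = 12)
s = 12
M(n) = n*(-35 + n) (M(n) = ((n + n)*(n - 35))/2 = ((2*n)*(-35 + n))/2 = (2*n*(-35 + n))/2 = n*(-35 + n))
t(o, a) = (9 + o)**(-2) (t(o, a) = (1/(9 + o))**2 = (9 + o)**(-2))
((-7614 - 1*13659) + t(-171, s)) + M(1/115) = ((-7614 - 1*13659) + (9 - 171)**(-2)) + (-35 + 1/115)/115 = ((-7614 - 13659) + (-162)**(-2)) + (-35 + 1/115)/115 = (-21273 + 1/26244) + (1/115)*(-4024/115) = -558288611/26244 - 4024/13225 = -7383472486331/347076900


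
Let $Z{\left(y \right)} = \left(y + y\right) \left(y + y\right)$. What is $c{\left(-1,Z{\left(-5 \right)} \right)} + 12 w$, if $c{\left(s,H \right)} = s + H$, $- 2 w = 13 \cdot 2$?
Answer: $-57$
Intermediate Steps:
$w = -13$ ($w = - \frac{13 \cdot 2}{2} = \left(- \frac{1}{2}\right) 26 = -13$)
$Z{\left(y \right)} = 4 y^{2}$ ($Z{\left(y \right)} = 2 y 2 y = 4 y^{2}$)
$c{\left(s,H \right)} = H + s$
$c{\left(-1,Z{\left(-5 \right)} \right)} + 12 w = \left(4 \left(-5\right)^{2} - 1\right) + 12 \left(-13\right) = \left(4 \cdot 25 - 1\right) - 156 = \left(100 - 1\right) - 156 = 99 - 156 = -57$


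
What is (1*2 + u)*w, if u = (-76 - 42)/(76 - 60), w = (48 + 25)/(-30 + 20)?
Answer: 3139/80 ≈ 39.237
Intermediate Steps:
w = -73/10 (w = 73/(-10) = 73*(-1/10) = -73/10 ≈ -7.3000)
u = -59/8 (u = -118/16 = -118*1/16 = -59/8 ≈ -7.3750)
(1*2 + u)*w = (1*2 - 59/8)*(-73/10) = (2 - 59/8)*(-73/10) = -43/8*(-73/10) = 3139/80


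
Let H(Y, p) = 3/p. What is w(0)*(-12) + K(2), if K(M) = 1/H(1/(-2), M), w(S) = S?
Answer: ⅔ ≈ 0.66667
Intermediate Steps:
K(M) = M/3 (K(M) = 1/(3/M) = M/3)
w(0)*(-12) + K(2) = 0*(-12) + (⅓)*2 = 0 + ⅔ = ⅔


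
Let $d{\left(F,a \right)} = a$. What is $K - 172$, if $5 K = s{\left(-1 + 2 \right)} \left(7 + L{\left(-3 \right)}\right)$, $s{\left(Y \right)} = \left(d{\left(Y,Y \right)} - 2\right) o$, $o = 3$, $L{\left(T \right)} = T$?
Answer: $- \frac{872}{5} \approx -174.4$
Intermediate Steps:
$s{\left(Y \right)} = -6 + 3 Y$ ($s{\left(Y \right)} = \left(Y - 2\right) 3 = \left(-2 + Y\right) 3 = -6 + 3 Y$)
$K = - \frac{12}{5}$ ($K = \frac{\left(-6 + 3 \left(-1 + 2\right)\right) \left(7 - 3\right)}{5} = \frac{\left(-6 + 3 \cdot 1\right) 4}{5} = \frac{\left(-6 + 3\right) 4}{5} = \frac{\left(-3\right) 4}{5} = \frac{1}{5} \left(-12\right) = - \frac{12}{5} \approx -2.4$)
$K - 172 = - \frac{12}{5} - 172 = - \frac{872}{5}$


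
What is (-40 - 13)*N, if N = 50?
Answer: -2650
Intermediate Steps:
(-40 - 13)*N = (-40 - 13)*50 = -53*50 = -2650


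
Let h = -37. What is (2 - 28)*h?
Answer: 962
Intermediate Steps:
(2 - 28)*h = (2 - 28)*(-37) = -26*(-37) = 962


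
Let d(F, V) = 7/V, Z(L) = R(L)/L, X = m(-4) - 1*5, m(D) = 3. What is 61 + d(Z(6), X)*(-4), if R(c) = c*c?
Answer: 75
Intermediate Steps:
R(c) = c**2
X = -2 (X = 3 - 1*5 = 3 - 5 = -2)
Z(L) = L (Z(L) = L**2/L = L)
61 + d(Z(6), X)*(-4) = 61 + (7/(-2))*(-4) = 61 + (7*(-1/2))*(-4) = 61 - 7/2*(-4) = 61 + 14 = 75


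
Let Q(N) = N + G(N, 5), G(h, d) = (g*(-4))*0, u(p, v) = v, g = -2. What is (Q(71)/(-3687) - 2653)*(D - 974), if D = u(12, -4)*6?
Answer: 9762118636/3687 ≈ 2.6477e+6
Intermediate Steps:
G(h, d) = 0 (G(h, d) = -2*(-4)*0 = 8*0 = 0)
Q(N) = N (Q(N) = N + 0 = N)
D = -24 (D = -4*6 = -24)
(Q(71)/(-3687) - 2653)*(D - 974) = (71/(-3687) - 2653)*(-24 - 974) = (71*(-1/3687) - 2653)*(-998) = (-71/3687 - 2653)*(-998) = -9781682/3687*(-998) = 9762118636/3687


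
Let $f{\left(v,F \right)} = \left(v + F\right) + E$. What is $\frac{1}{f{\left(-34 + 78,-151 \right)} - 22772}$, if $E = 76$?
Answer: $- \frac{1}{22803} \approx -4.3854 \cdot 10^{-5}$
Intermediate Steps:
$f{\left(v,F \right)} = 76 + F + v$ ($f{\left(v,F \right)} = \left(v + F\right) + 76 = \left(F + v\right) + 76 = 76 + F + v$)
$\frac{1}{f{\left(-34 + 78,-151 \right)} - 22772} = \frac{1}{\left(76 - 151 + \left(-34 + 78\right)\right) - 22772} = \frac{1}{\left(76 - 151 + 44\right) - 22772} = \frac{1}{-31 - 22772} = \frac{1}{-22803} = - \frac{1}{22803}$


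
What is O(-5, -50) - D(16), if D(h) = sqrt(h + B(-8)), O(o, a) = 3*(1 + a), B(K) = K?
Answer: -147 - 2*sqrt(2) ≈ -149.83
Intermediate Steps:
O(o, a) = 3 + 3*a
D(h) = sqrt(-8 + h) (D(h) = sqrt(h - 8) = sqrt(-8 + h))
O(-5, -50) - D(16) = (3 + 3*(-50)) - sqrt(-8 + 16) = (3 - 150) - sqrt(8) = -147 - 2*sqrt(2)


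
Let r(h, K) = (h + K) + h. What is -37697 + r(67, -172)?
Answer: -37735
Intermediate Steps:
r(h, K) = K + 2*h (r(h, K) = (K + h) + h = K + 2*h)
-37697 + r(67, -172) = -37697 + (-172 + 2*67) = -37697 + (-172 + 134) = -37697 - 38 = -37735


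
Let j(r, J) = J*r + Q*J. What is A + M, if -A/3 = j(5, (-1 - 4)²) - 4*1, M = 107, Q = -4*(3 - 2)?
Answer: 44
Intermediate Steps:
Q = -4 (Q = -4*1 = -4)
j(r, J) = -4*J + J*r (j(r, J) = J*r - 4*J = -4*J + J*r)
A = -63 (A = -3*((-1 - 4)²*(-4 + 5) - 4*1) = -3*((-5)²*1 - 4) = -3*(25*1 - 4) = -3*(25 - 4) = -3*21 = -63)
A + M = -63 + 107 = 44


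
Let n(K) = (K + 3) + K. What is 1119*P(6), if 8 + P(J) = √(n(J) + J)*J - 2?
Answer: -11190 + 6714*√21 ≈ 19577.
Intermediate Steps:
n(K) = 3 + 2*K (n(K) = (3 + K) + K = 3 + 2*K)
P(J) = -10 + J*√(3 + 3*J) (P(J) = -8 + (√((3 + 2*J) + J)*J - 2) = -8 + (√(3 + 3*J)*J - 2) = -8 + (J*√(3 + 3*J) - 2) = -8 + (-2 + J*√(3 + 3*J)) = -10 + J*√(3 + 3*J))
1119*P(6) = 1119*(-10 + 6*√(3 + 3*6)) = 1119*(-10 + 6*√(3 + 18)) = 1119*(-10 + 6*√21) = -11190 + 6714*√21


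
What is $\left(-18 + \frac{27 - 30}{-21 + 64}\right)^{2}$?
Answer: $\frac{603729}{1849} \approx 326.52$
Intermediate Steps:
$\left(-18 + \frac{27 - 30}{-21 + 64}\right)^{2} = \left(-18 - \frac{3}{43}\right)^{2} = \left(- \frac{777}{43}\right)^{2} = \frac{603729}{1849}$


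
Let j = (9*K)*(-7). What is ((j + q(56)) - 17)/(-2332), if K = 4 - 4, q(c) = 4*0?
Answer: 17/2332 ≈ 0.0072899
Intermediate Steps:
q(c) = 0
K = 0
j = 0 (j = (9*0)*(-7) = 0*(-7) = 0)
((j + q(56)) - 17)/(-2332) = ((0 + 0) - 17)/(-2332) = (0 - 17)*(-1/2332) = -17*(-1/2332) = 17/2332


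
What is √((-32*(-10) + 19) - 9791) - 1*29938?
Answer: -29938 + 2*I*√2363 ≈ -29938.0 + 97.221*I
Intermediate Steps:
√((-32*(-10) + 19) - 9791) - 1*29938 = √((320 + 19) - 9791) - 29938 = √(339 - 9791) - 29938 = √(-9452) - 29938 = 2*I*√2363 - 29938 = -29938 + 2*I*√2363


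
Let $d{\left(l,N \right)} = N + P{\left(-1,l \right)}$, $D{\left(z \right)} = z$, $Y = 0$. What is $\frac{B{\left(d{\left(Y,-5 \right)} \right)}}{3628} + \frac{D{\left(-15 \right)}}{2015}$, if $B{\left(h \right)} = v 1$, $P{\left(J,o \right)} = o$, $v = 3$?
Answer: $- \frac{9675}{1462084} \approx -0.0066173$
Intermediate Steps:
$d{\left(l,N \right)} = N + l$
$B{\left(h \right)} = 3$ ($B{\left(h \right)} = 3 \cdot 1 = 3$)
$\frac{B{\left(d{\left(Y,-5 \right)} \right)}}{3628} + \frac{D{\left(-15 \right)}}{2015} = \frac{3}{3628} - \frac{15}{2015} = 3 \cdot \frac{1}{3628} - \frac{3}{403} = \frac{3}{3628} - \frac{3}{403} = - \frac{9675}{1462084}$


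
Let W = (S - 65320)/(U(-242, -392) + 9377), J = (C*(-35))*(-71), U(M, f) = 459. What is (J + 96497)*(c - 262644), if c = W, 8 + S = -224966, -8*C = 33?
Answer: -891324090888169/39344 ≈ -2.2655e+10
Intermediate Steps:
C = -33/8 (C = -1/8*33 = -33/8 ≈ -4.1250)
J = -82005/8 (J = -33/8*(-35)*(-71) = (1155/8)*(-71) = -82005/8 ≈ -10251.)
S = -224974 (S = -8 - 224966 = -224974)
W = -145147/4918 (W = (-224974 - 65320)/(459 + 9377) = -290294/9836 = -290294*1/9836 = -145147/4918 ≈ -29.513)
c = -145147/4918 ≈ -29.513
(J + 96497)*(c - 262644) = (-82005/8 + 96497)*(-145147/4918 - 262644) = (689971/8)*(-1291828339/4918) = -891324090888169/39344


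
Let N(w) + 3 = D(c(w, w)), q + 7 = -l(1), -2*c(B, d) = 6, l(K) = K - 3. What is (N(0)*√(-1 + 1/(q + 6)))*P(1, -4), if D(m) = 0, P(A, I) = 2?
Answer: 0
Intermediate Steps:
l(K) = -3 + K
c(B, d) = -3 (c(B, d) = -½*6 = -3)
q = -5 (q = -7 - (-3 + 1) = -7 - 1*(-2) = -7 + 2 = -5)
N(w) = -3 (N(w) = -3 + 0 = -3)
(N(0)*√(-1 + 1/(q + 6)))*P(1, -4) = -3*√(-1 + 1/(-5 + 6))*2 = -3*√(-1 + 1/1)*2 = -3*√(-1 + 1)*2 = -3*√0*2 = -3*0*2 = 0*2 = 0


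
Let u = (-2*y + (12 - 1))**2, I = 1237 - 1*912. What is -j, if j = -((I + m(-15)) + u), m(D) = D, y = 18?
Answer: 935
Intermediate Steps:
I = 325 (I = 1237 - 912 = 325)
u = 625 (u = (-2*18 + (12 - 1))**2 = (-36 + 11)**2 = (-25)**2 = 625)
j = -935 (j = -((325 - 15) + 625) = -(310 + 625) = -1*935 = -935)
-j = -1*(-935) = 935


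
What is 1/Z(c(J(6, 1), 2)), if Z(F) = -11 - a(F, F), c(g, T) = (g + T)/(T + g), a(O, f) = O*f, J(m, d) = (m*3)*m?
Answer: -1/12 ≈ -0.083333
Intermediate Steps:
J(m, d) = 3*m² (J(m, d) = (3*m)*m = 3*m²)
c(g, T) = 1 (c(g, T) = (T + g)/(T + g) = 1)
Z(F) = -11 - F² (Z(F) = -11 - F*F = -11 - F²)
1/Z(c(J(6, 1), 2)) = 1/(-11 - 1*1²) = 1/(-11 - 1*1) = 1/(-11 - 1) = 1/(-12) = -1/12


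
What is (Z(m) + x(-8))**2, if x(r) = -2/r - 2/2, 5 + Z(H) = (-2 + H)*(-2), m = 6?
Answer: 3025/16 ≈ 189.06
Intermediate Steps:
Z(H) = -1 - 2*H (Z(H) = -5 + (-2 + H)*(-2) = -5 + (4 - 2*H) = -1 - 2*H)
x(r) = -1 - 2/r (x(r) = -2/r - 2*1/2 = -2/r - 1 = -1 - 2/r)
(Z(m) + x(-8))**2 = ((-1 - 2*6) + (-2 - 1*(-8))/(-8))**2 = ((-1 - 12) - (-2 + 8)/8)**2 = (-13 - 1/8*6)**2 = (-13 - 3/4)**2 = (-55/4)**2 = 3025/16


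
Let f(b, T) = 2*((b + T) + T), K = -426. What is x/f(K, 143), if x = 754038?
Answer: -377019/140 ≈ -2693.0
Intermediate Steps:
f(b, T) = 2*b + 4*T (f(b, T) = 2*((T + b) + T) = 2*(b + 2*T) = 2*b + 4*T)
x/f(K, 143) = 754038/(2*(-426) + 4*143) = 754038/(-852 + 572) = 754038/(-280) = 754038*(-1/280) = -377019/140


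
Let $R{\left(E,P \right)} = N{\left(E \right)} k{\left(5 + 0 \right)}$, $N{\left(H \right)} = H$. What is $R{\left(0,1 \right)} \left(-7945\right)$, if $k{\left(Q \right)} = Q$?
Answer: $0$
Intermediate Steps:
$R{\left(E,P \right)} = 5 E$ ($R{\left(E,P \right)} = E \left(5 + 0\right) = E 5 = 5 E$)
$R{\left(0,1 \right)} \left(-7945\right) = 5 \cdot 0 \left(-7945\right) = 0 \left(-7945\right) = 0$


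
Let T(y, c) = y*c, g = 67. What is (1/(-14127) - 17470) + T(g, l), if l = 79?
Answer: -172024480/14127 ≈ -12177.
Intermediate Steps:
T(y, c) = c*y
(1/(-14127) - 17470) + T(g, l) = (1/(-14127) - 17470) + 79*67 = (-1/14127 - 17470) + 5293 = -246798691/14127 + 5293 = -172024480/14127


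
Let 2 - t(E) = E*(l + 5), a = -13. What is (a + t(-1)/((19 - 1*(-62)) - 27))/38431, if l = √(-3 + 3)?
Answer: -695/2075274 ≈ -0.00033490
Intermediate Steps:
l = 0 (l = √0 = 0)
t(E) = 2 - 5*E (t(E) = 2 - E*(0 + 5) = 2 - E*5 = 2 - 5*E)
(a + t(-1)/((19 - 1*(-62)) - 27))/38431 = (-13 + (2 - 5*(-1))/((19 - 1*(-62)) - 27))/38431 = (-13 + (2 + 5)/((19 + 62) - 27))*(1/38431) = (-13 + 7/(81 - 27))*(1/38431) = (-13 + 7/54)*(1/38431) = -695/54*1/38431 = -695/2075274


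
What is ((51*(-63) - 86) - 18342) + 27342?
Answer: 5701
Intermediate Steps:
((51*(-63) - 86) - 18342) + 27342 = ((-3213 - 86) - 18342) + 27342 = (-3299 - 18342) + 27342 = -21641 + 27342 = 5701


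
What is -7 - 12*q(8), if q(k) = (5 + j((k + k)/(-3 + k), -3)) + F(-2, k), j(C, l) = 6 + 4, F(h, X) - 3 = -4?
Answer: -175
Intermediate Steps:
F(h, X) = -1 (F(h, X) = 3 - 4 = -1)
j(C, l) = 10
q(k) = 14 (q(k) = (5 + 10) - 1 = 15 - 1 = 14)
-7 - 12*q(8) = -7 - 12*14 = -7 - 168 = -175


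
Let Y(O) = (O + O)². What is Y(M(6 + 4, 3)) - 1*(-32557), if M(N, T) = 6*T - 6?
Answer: 33133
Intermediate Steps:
M(N, T) = -6 + 6*T
Y(O) = 4*O² (Y(O) = (2*O)² = 4*O²)
Y(M(6 + 4, 3)) - 1*(-32557) = 4*(-6 + 6*3)² - 1*(-32557) = 4*(-6 + 18)² + 32557 = 4*12² + 32557 = 4*144 + 32557 = 576 + 32557 = 33133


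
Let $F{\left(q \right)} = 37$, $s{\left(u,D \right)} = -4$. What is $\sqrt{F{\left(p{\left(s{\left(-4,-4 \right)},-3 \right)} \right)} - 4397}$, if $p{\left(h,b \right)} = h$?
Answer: $2 i \sqrt{1090} \approx 66.03 i$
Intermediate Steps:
$\sqrt{F{\left(p{\left(s{\left(-4,-4 \right)},-3 \right)} \right)} - 4397} = \sqrt{37 - 4397} = \sqrt{-4360} = 2 i \sqrt{1090}$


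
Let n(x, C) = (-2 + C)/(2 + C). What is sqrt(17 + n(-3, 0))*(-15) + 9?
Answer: -51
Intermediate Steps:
n(x, C) = (-2 + C)/(2 + C)
sqrt(17 + n(-3, 0))*(-15) + 9 = sqrt(17 + (-2 + 0)/(2 + 0))*(-15) + 9 = sqrt(17 - 2/2)*(-15) + 9 = sqrt(17 + (1/2)*(-2))*(-15) + 9 = sqrt(17 - 1)*(-15) + 9 = sqrt(16)*(-15) + 9 = 4*(-15) + 9 = -60 + 9 = -51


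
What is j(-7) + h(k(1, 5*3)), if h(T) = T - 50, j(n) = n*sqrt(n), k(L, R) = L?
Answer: -49 - 7*I*sqrt(7) ≈ -49.0 - 18.52*I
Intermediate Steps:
j(n) = n**(3/2)
h(T) = -50 + T
j(-7) + h(k(1, 5*3)) = (-7)**(3/2) + (-50 + 1) = -7*I*sqrt(7) - 49 = -49 - 7*I*sqrt(7)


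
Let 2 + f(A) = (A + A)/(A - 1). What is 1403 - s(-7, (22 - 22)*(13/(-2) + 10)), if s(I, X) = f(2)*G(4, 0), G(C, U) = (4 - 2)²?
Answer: 1395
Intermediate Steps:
G(C, U) = 4 (G(C, U) = 2² = 4)
f(A) = -2 + 2*A/(-1 + A) (f(A) = -2 + (A + A)/(A - 1) = -2 + (2*A)/(-1 + A) = -2 + 2*A/(-1 + A))
s(I, X) = 8 (s(I, X) = (2/(-1 + 2))*4 = (2/1)*4 = (2*1)*4 = 2*4 = 8)
1403 - s(-7, (22 - 22)*(13/(-2) + 10)) = 1403 - 1*8 = 1403 - 8 = 1395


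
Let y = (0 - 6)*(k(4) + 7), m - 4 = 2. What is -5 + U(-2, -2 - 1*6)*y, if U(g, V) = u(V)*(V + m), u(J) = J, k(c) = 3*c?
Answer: -1829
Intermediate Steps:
m = 6 (m = 4 + 2 = 6)
U(g, V) = V*(6 + V) (U(g, V) = V*(V + 6) = V*(6 + V))
y = -114 (y = (0 - 6)*(3*4 + 7) = -6*(12 + 7) = -6*19 = -114)
-5 + U(-2, -2 - 1*6)*y = -5 + ((-2 - 1*6)*(6 + (-2 - 1*6)))*(-114) = -5 + ((-2 - 6)*(6 + (-2 - 6)))*(-114) = -5 - 8*(6 - 8)*(-114) = -5 - 8*(-2)*(-114) = -5 + 16*(-114) = -5 - 1824 = -1829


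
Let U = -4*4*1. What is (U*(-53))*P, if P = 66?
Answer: 55968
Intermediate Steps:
U = -16 (U = -16*1 = -16)
(U*(-53))*P = -16*(-53)*66 = 848*66 = 55968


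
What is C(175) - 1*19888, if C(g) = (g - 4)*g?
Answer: 10037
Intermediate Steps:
C(g) = g*(-4 + g) (C(g) = (-4 + g)*g = g*(-4 + g))
C(175) - 1*19888 = 175*(-4 + 175) - 1*19888 = 175*171 - 19888 = 29925 - 19888 = 10037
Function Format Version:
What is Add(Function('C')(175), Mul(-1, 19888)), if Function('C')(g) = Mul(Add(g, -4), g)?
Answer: 10037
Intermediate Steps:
Function('C')(g) = Mul(g, Add(-4, g)) (Function('C')(g) = Mul(Add(-4, g), g) = Mul(g, Add(-4, g)))
Add(Function('C')(175), Mul(-1, 19888)) = Add(Mul(175, Add(-4, 175)), Mul(-1, 19888)) = Add(Mul(175, 171), -19888) = Add(29925, -19888) = 10037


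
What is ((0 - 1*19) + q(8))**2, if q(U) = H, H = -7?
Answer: 676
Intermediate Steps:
q(U) = -7
((0 - 1*19) + q(8))**2 = ((0 - 1*19) - 7)**2 = ((0 - 19) - 7)**2 = (-19 - 7)**2 = (-26)**2 = 676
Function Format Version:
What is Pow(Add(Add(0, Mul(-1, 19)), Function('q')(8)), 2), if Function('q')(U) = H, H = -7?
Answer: 676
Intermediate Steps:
Function('q')(U) = -7
Pow(Add(Add(0, Mul(-1, 19)), Function('q')(8)), 2) = Pow(Add(Add(0, Mul(-1, 19)), -7), 2) = Pow(Add(Add(0, -19), -7), 2) = Pow(Add(-19, -7), 2) = Pow(-26, 2) = 676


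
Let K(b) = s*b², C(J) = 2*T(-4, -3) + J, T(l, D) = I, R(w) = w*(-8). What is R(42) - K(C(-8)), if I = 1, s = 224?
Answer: -8400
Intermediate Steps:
R(w) = -8*w
T(l, D) = 1
C(J) = 2 + J (C(J) = 2*1 + J = 2 + J)
K(b) = 224*b²
R(42) - K(C(-8)) = -8*42 - 224*(2 - 8)² = -336 - 224*(-6)² = -336 - 224*36 = -336 - 1*8064 = -336 - 8064 = -8400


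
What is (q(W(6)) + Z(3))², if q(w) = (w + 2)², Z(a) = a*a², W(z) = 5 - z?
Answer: 784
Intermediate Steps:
Z(a) = a³
q(w) = (2 + w)²
(q(W(6)) + Z(3))² = ((2 + (5 - 1*6))² + 3³)² = ((2 + (5 - 6))² + 27)² = ((2 - 1)² + 27)² = (1² + 27)² = (1 + 27)² = 28² = 784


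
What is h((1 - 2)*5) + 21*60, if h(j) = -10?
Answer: 1250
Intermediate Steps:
h((1 - 2)*5) + 21*60 = -10 + 21*60 = -10 + 1260 = 1250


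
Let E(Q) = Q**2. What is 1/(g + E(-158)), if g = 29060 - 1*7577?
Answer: 1/46447 ≈ 2.1530e-5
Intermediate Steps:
g = 21483 (g = 29060 - 7577 = 21483)
1/(g + E(-158)) = 1/(21483 + (-158)**2) = 1/(21483 + 24964) = 1/46447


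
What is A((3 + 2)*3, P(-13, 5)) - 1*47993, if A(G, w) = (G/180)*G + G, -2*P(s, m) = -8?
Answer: -191907/4 ≈ -47977.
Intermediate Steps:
P(s, m) = 4 (P(s, m) = -1/2*(-8) = 4)
A(G, w) = G + G**2/180 (A(G, w) = (G*(1/180))*G + G = (G/180)*G + G = G**2/180 + G = G + G**2/180)
A((3 + 2)*3, P(-13, 5)) - 1*47993 = ((3 + 2)*3)*(180 + (3 + 2)*3)/180 - 1*47993 = (5*3)*(180 + 5*3)/180 - 47993 = (1/180)*15*(180 + 15) - 47993 = (1/180)*15*195 - 47993 = 65/4 - 47993 = -191907/4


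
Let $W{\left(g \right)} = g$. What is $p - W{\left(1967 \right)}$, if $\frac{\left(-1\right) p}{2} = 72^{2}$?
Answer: $-12335$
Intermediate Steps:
$p = -10368$ ($p = - 2 \cdot 72^{2} = \left(-2\right) 5184 = -10368$)
$p - W{\left(1967 \right)} = -10368 - 1967 = -12335$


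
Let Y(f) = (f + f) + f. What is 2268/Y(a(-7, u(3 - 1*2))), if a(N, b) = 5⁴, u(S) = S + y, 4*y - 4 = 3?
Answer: 756/625 ≈ 1.2096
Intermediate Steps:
y = 7/4 (y = 1 + (¼)*3 = 1 + ¾ = 7/4 ≈ 1.7500)
u(S) = 7/4 + S (u(S) = S + 7/4 = 7/4 + S)
a(N, b) = 625
Y(f) = 3*f (Y(f) = 2*f + f = 3*f)
2268/Y(a(-7, u(3 - 1*2))) = 2268/((3*625)) = 2268/1875 = 2268*(1/1875) = 756/625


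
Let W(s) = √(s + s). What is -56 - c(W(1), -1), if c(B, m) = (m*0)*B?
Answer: -56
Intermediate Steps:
W(s) = √2*√s (W(s) = √(2*s) = √2*√s)
c(B, m) = 0 (c(B, m) = 0*B = 0)
-56 - c(W(1), -1) = -56 - 1*0 = -56 + 0 = -56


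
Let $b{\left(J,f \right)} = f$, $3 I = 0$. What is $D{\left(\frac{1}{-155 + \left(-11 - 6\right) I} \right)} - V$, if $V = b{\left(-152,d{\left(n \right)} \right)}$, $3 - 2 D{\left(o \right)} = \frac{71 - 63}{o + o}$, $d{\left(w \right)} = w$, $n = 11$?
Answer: $\frac{601}{2} \approx 300.5$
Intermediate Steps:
$I = 0$ ($I = \frac{1}{3} \cdot 0 = 0$)
$D{\left(o \right)} = \frac{3}{2} - \frac{2}{o}$ ($D{\left(o \right)} = \frac{3}{2} - \frac{\left(71 - 63\right) \frac{1}{o + o}}{2} = \frac{3}{2} - \frac{8 \frac{1}{2 o}}{2} = \frac{3}{2} - \frac{4 \frac{1}{o}}{2} = \frac{3}{2} - \frac{2}{o}$)
$V = 11$
$D{\left(\frac{1}{-155 + \left(-11 - 6\right) I} \right)} - V = \left(\frac{3}{2} - \frac{2}{\frac{1}{-155 + \left(-11 - 6\right) 0}}\right) - 11 = \left(\frac{3}{2} - \frac{2}{\frac{1}{-155 - 0}}\right) - 11 = \left(\frac{3}{2} - \frac{2}{\frac{1}{-155 + 0}}\right) - 11 = \left(\frac{3}{2} - \frac{2}{\frac{1}{-155}}\right) - 11 = \left(\frac{3}{2} - \frac{2}{- \frac{1}{155}}\right) - 11 = \left(\frac{3}{2} - -310\right) - 11 = \left(\frac{3}{2} + 310\right) - 11 = \frac{623}{2} - 11 = \frac{601}{2}$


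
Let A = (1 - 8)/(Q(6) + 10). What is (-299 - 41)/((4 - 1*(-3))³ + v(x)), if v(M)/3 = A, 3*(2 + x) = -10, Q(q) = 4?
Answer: -680/683 ≈ -0.99561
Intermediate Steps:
x = -16/3 (x = -2 + (⅓)*(-10) = -2 - 10/3 = -16/3 ≈ -5.3333)
A = -½ (A = (1 - 8)/(4 + 10) = -7/14 = -7*1/14 = -½ ≈ -0.50000)
v(M) = -3/2 (v(M) = 3*(-½) = -3/2)
(-299 - 41)/((4 - 1*(-3))³ + v(x)) = (-299 - 41)/((4 - 1*(-3))³ - 3/2) = -340/((4 + 3)³ - 3/2) = -340/(7³ - 3/2) = -340/(343 - 3/2) = -340/683/2 = -340*2/683 = -680/683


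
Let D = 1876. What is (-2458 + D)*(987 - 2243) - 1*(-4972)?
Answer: 735964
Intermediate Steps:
(-2458 + D)*(987 - 2243) - 1*(-4972) = (-2458 + 1876)*(987 - 2243) - 1*(-4972) = -582*(-1256) + 4972 = 730992 + 4972 = 735964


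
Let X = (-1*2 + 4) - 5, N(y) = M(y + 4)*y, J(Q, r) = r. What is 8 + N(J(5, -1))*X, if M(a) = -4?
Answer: -4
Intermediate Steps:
N(y) = -4*y
X = -3 (X = (-2 + 4) - 5 = 2 - 5 = -3)
8 + N(J(5, -1))*X = 8 - 4*(-1)*(-3) = 8 + 4*(-3) = 8 - 12 = -4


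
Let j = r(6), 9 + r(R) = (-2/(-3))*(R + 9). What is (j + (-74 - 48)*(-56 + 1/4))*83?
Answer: 1129215/2 ≈ 5.6461e+5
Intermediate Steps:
r(R) = -3 + 2*R/3 (r(R) = -9 + (-2/(-3))*(R + 9) = -9 + (-2*(-1/3))*(9 + R) = -9 + 2*(9 + R)/3 = -9 + (6 + 2*R/3) = -3 + 2*R/3)
j = 1 (j = -3 + (2/3)*6 = -3 + 4 = 1)
(j + (-74 - 48)*(-56 + 1/4))*83 = (1 + (-74 - 48)*(-56 + 1/4))*83 = (1 - 122*(-56 + 1/4))*83 = (1 - 122*(-223/4))*83 = (1 + 13603/2)*83 = (13605/2)*83 = 1129215/2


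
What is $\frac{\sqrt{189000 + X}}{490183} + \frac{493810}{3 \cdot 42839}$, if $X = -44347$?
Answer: $\frac{493810}{128517} + \frac{\sqrt{144653}}{490183} \approx 3.8431$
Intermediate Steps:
$\frac{\sqrt{189000 + X}}{490183} + \frac{493810}{3 \cdot 42839} = \frac{\sqrt{189000 - 44347}}{490183} + \frac{493810}{3 \cdot 42839} = \sqrt{144653} \cdot \frac{1}{490183} + \frac{493810}{128517} = \frac{\sqrt{144653}}{490183} + 493810 \cdot \frac{1}{128517} = \frac{\sqrt{144653}}{490183} + \frac{493810}{128517} = \frac{493810}{128517} + \frac{\sqrt{144653}}{490183}$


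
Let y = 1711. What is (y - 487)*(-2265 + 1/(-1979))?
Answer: -5486501664/1979 ≈ -2.7724e+6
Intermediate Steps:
(y - 487)*(-2265 + 1/(-1979)) = (1711 - 487)*(-2265 + 1/(-1979)) = 1224*(-2265 - 1/1979) = 1224*(-4482436/1979) = -5486501664/1979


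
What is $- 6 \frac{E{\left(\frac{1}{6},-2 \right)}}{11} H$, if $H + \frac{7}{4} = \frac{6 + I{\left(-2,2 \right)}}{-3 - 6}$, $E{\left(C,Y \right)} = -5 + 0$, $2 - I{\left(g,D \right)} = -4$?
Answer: $- \frac{185}{22} \approx -8.4091$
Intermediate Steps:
$I{\left(g,D \right)} = 6$ ($I{\left(g,D \right)} = 2 - -4 = 2 + 4 = 6$)
$E{\left(C,Y \right)} = -5$
$H = - \frac{37}{12}$ ($H = - \frac{7}{4} + \frac{6 + 6}{-3 - 6} = - \frac{7}{4} + \frac{12}{-3 - 6} = - \frac{7}{4} + \frac{12}{-9} = - \frac{7}{4} + 12 \left(- \frac{1}{9}\right) = - \frac{7}{4} - \frac{4}{3} = - \frac{37}{12} \approx -3.0833$)
$- 6 \frac{E{\left(\frac{1}{6},-2 \right)}}{11} H = - 6 \left(- \frac{5}{11}\right) \left(- \frac{37}{12}\right) = - 6 \left(\left(-5\right) \frac{1}{11}\right) \left(- \frac{37}{12}\right) = \left(-6\right) \left(- \frac{5}{11}\right) \left(- \frac{37}{12}\right) = \frac{30}{11} \left(- \frac{37}{12}\right) = - \frac{185}{22}$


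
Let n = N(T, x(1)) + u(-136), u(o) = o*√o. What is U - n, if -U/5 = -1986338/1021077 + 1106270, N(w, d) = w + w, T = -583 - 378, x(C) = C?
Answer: -5645961822266/1021077 + 272*I*√34 ≈ -5.5294e+6 + 1586.0*I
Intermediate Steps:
T = -961
N(w, d) = 2*w
u(o) = o^(3/2)
n = -1922 - 272*I*√34 (n = 2*(-961) + (-136)^(3/2) = -1922 - 272*I*√34 ≈ -1922.0 - 1586.0*I)
U = -5647924332260/1021077 (U = -5*(-1986338/1021077 + 1106270) = -5*1129584866452/1021077 = -5647924332260/1021077 ≈ -5.5313e+6)
U - n = -5647924332260/1021077 - (-1922 - 272*I*√34) = -5647924332260/1021077 + (1922 + 272*I*√34) = -5645961822266/1021077 + 272*I*√34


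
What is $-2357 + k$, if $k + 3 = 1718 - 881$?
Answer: $-1523$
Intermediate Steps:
$k = 834$ ($k = -3 + \left(1718 - 881\right) = -3 + 837 = 834$)
$-2357 + k = -2357 + 834 = -1523$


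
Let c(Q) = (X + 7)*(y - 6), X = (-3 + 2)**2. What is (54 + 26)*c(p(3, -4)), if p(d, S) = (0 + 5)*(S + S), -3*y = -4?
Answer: -8960/3 ≈ -2986.7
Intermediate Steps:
y = 4/3 (y = -1/3*(-4) = 4/3 ≈ 1.3333)
p(d, S) = 10*S (p(d, S) = 5*(2*S) = 10*S)
X = 1 (X = (-1)**2 = 1)
c(Q) = -112/3 (c(Q) = (1 + 7)*(4/3 - 6) = 8*(-14/3) = -112/3)
(54 + 26)*c(p(3, -4)) = (54 + 26)*(-112/3) = 80*(-112/3) = -8960/3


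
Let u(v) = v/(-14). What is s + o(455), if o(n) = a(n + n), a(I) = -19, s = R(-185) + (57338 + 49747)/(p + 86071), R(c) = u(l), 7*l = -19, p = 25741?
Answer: -97787593/5478788 ≈ -17.848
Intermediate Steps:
l = -19/7 (l = (1/7)*(-19) = -19/7 ≈ -2.7143)
u(v) = -v/14 (u(v) = v*(-1/14) = -v/14)
R(c) = 19/98 (R(c) = -1/14*(-19/7) = 19/98)
s = 6309379/5478788 (s = 19/98 + (57338 + 49747)/(25741 + 86071) = 19/98 + 107085/111812 = 6309379/5478788 ≈ 1.1516)
o(n) = -19
s + o(455) = 6309379/5478788 - 19 = -97787593/5478788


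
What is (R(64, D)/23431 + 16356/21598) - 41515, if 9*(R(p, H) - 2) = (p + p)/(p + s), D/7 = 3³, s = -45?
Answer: -1796253363693677/43268364099 ≈ -41514.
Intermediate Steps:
D = 189 (D = 7*3³ = 7*27 = 189)
R(p, H) = 2 + 2*p/(9*(-45 + p)) (R(p, H) = 2 + ((p + p)/(p - 45))/9 = 2 + ((2*p)/(-45 + p))/9 = 2 + (2*p/(-45 + p))/9 = 2 + 2*p/(9*(-45 + p)))
(R(64, D)/23431 + 16356/21598) - 41515 = ((10*(-81 + 2*64)/(9*(-45 + 64)))/23431 + 16356/21598) - 41515 = (((10/9)*(-81 + 128)/19)*(1/23431) + 16356*(1/21598)) - 41515 = (((10/9)*(1/19)*47)*(1/23431) + 8178/10799) - 41515 = ((470/171)*(1/23431) + 8178/10799) - 41515 = (470/4006701 + 8178/10799) - 41515 = 32771876308/43268364099 - 41515 = -1796253363693677/43268364099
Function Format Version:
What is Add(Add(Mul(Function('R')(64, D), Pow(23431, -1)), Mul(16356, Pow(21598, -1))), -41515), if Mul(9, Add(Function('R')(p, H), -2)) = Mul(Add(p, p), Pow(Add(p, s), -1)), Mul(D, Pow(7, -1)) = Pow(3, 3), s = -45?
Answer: Rational(-1796253363693677, 43268364099) ≈ -41514.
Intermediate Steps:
D = 189 (D = Mul(7, Pow(3, 3)) = Mul(7, 27) = 189)
Function('R')(p, H) = Add(2, Mul(Rational(2, 9), p, Pow(Add(-45, p), -1))) (Function('R')(p, H) = Add(2, Mul(Rational(1, 9), Mul(Add(p, p), Pow(Add(p, -45), -1)))) = Add(2, Mul(Rational(1, 9), Mul(Mul(2, p), Pow(Add(-45, p), -1)))) = Add(2, Mul(Rational(1, 9), Mul(2, p, Pow(Add(-45, p), -1)))) = Add(2, Mul(Rational(2, 9), p, Pow(Add(-45, p), -1))))
Add(Add(Mul(Function('R')(64, D), Pow(23431, -1)), Mul(16356, Pow(21598, -1))), -41515) = Add(Add(Mul(Mul(Rational(10, 9), Pow(Add(-45, 64), -1), Add(-81, Mul(2, 64))), Pow(23431, -1)), Mul(16356, Pow(21598, -1))), -41515) = Add(Add(Mul(Mul(Rational(10, 9), Pow(19, -1), Add(-81, 128)), Rational(1, 23431)), Mul(16356, Rational(1, 21598))), -41515) = Add(Add(Mul(Mul(Rational(10, 9), Rational(1, 19), 47), Rational(1, 23431)), Rational(8178, 10799)), -41515) = Add(Add(Mul(Rational(470, 171), Rational(1, 23431)), Rational(8178, 10799)), -41515) = Add(Add(Rational(470, 4006701), Rational(8178, 10799)), -41515) = Add(Rational(32771876308, 43268364099), -41515) = Rational(-1796253363693677, 43268364099)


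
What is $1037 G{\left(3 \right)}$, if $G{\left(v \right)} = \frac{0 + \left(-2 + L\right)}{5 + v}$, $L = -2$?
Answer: $- \frac{1037}{2} \approx -518.5$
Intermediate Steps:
$G{\left(v \right)} = - \frac{4}{5 + v}$ ($G{\left(v \right)} = \frac{0 - 4}{5 + v} = - \frac{4}{5 + v}$)
$1037 G{\left(3 \right)} = 1037 \left(- \frac{4}{5 + 3}\right) = 1037 \left(- \frac{4}{8}\right) = 1037 \left(\left(-4\right) \frac{1}{8}\right) = 1037 \left(- \frac{1}{2}\right) = - \frac{1037}{2}$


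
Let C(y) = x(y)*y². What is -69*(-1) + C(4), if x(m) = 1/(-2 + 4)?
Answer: 77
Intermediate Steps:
x(m) = ½ (x(m) = 1/2 = ½)
C(y) = y²/2
-69*(-1) + C(4) = -69*(-1) + (½)*4² = 69 + (½)*16 = 69 + 8 = 77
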